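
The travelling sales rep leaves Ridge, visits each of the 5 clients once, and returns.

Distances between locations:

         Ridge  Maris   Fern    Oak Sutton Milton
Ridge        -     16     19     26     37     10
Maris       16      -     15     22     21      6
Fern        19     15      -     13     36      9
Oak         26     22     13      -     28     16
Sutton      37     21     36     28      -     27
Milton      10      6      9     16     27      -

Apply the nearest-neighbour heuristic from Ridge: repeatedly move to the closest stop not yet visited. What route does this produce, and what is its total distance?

At Ridge the remaining stops are Milton 10, Maris 16, Fern 19, Oak 26, Sutton 37; go to Milton.
At Milton the remaining stops are Maris 6, Fern 9, Oak 16, Sutton 27; go to Maris.
At Maris the remaining stops are Fern 15, Sutton 21, Oak 22; go to Fern.
At Fern the remaining stops are Oak 13, Sutton 36; go to Oak.
At Oak the remaining stops are Sutton 28; go to Sutton.
Return Sutton→Ridge: 37.
Total = 10 + 6 + 15 + 13 + 28 + 37 = 109.

Nearest-neighbour total = 109; route Ridge → Milton → Maris → Fern → Oak → Sutton → Ridge.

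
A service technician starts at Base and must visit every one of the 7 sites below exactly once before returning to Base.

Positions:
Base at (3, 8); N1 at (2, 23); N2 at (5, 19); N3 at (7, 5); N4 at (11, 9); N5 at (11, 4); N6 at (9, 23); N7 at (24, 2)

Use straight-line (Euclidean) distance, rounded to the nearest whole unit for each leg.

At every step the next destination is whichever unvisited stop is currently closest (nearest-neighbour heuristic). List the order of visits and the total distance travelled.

Total distance 86 via the nearest-neighbour route Base → N3 → N5 → N4 → N2 → N1 → N6 → N7 → Base.

From Base: distances to unvisited — N3=5, N4=8, N5=9, N2=11, N1=15, N6=16, N7=22. Nearest is N3 (5).
From N3: distances to unvisited — N5=4, N4=6, N2=14, N7=17, N6=18, N1=19. Nearest is N5 (4).
From N5: distances to unvisited — N4=5, N7=13, N2=16, N6=19, N1=21. Nearest is N4 (5).
From N4: distances to unvisited — N2=12, N6=14, N7=15, N1=17. Nearest is N2 (12).
From N2: distances to unvisited — N1=5, N6=6, N7=25. Nearest is N1 (5).
From N1: distances to unvisited — N6=7, N7=30. Nearest is N6 (7).
From N6: distances to unvisited — N7=26. Nearest is N7 (26).
Return N7→Base: 22.
Total = 5 + 4 + 5 + 12 + 5 + 7 + 26 + 22 = 86.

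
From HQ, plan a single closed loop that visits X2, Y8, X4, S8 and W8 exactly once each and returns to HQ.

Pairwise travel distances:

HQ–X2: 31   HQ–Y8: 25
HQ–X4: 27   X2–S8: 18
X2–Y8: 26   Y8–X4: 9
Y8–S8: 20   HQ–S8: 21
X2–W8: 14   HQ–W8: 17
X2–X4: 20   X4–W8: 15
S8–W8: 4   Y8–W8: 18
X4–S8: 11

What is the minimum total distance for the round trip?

With 5 stops there are 5!/2 = 60 distinct round trips (a route and its reverse cost the same).
HQ → X2 → Y8 → X4 → S8 → W8 → HQ: 31+26+9+11+4+17 = 98
HQ → X2 → Y8 → X4 → W8 → S8 → HQ: 31+26+9+15+4+21 = 106
HQ → X2 → Y8 → S8 → X4 → W8 → HQ: 31+26+20+11+15+17 = 120
HQ → X2 → Y8 → S8 → W8 → X4 → HQ: 31+26+20+4+15+27 = 123
HQ → X2 → Y8 → W8 → X4 → S8 → HQ: 31+26+18+15+11+21 = 122
HQ → X2 → Y8 → W8 → S8 → X4 → HQ: 31+26+18+4+11+27 = 117
HQ → X2 → X4 → Y8 → S8 → W8 → HQ: 31+20+9+20+4+17 = 101
HQ → X2 → X4 → Y8 → W8 → S8 → HQ: 31+20+9+18+4+21 = 103
HQ → X2 → X4 → S8 → Y8 → W8 → HQ: 31+20+11+20+18+17 = 117
HQ → X2 → X4 → S8 → W8 → Y8 → HQ: 31+20+11+4+18+25 = 109
HQ → X2 → X4 → W8 → Y8 → S8 → HQ: 31+20+15+18+20+21 = 125
HQ → X2 → X4 → W8 → S8 → Y8 → HQ: 31+20+15+4+20+25 = 115
HQ → X2 → S8 → Y8 → X4 → W8 → HQ: 31+18+20+9+15+17 = 110
HQ → X2 → S8 → Y8 → W8 → X4 → HQ: 31+18+20+18+15+27 = 129
… (46 more)
HQ → Y8 → X4 → X2 → S8 → W8 → HQ: 25+9+20+18+4+17 = 93  ← best
The minimum is 93.
One optimal route: HQ → Y8 → X4 → X2 → S8 → W8 → HQ (or its reverse).

Shortest round trip = 93.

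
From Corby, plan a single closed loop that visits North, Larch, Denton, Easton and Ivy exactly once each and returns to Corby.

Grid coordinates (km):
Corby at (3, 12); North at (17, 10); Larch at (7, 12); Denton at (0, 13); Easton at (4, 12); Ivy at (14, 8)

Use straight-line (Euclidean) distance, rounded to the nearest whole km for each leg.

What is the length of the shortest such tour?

With 5 stops there are 5!/2 = 60 distinct round trips (a route and its reverse cost the same).
Corby → North → Larch → Denton → Easton → Ivy → Corby: 14+10+7+4+11+12 = 58
Corby → North → Larch → Denton → Ivy → Easton → Corby: 14+10+7+15+11+1 = 58
Corby → North → Larch → Easton → Denton → Ivy → Corby: 14+10+3+4+15+12 = 58
Corby → North → Larch → Easton → Ivy → Denton → Corby: 14+10+3+11+15+3 = 56
Corby → North → Larch → Ivy → Denton → Easton → Corby: 14+10+8+15+4+1 = 52
Corby → North → Larch → Ivy → Easton → Denton → Corby: 14+10+8+11+4+3 = 50
Corby → North → Denton → Larch → Easton → Ivy → Corby: 14+17+7+3+11+12 = 64
Corby → North → Denton → Larch → Ivy → Easton → Corby: 14+17+7+8+11+1 = 58
Corby → North → Denton → Easton → Larch → Ivy → Corby: 14+17+4+3+8+12 = 58
Corby → North → Denton → Easton → Ivy → Larch → Corby: 14+17+4+11+8+4 = 58
Corby → North → Denton → Ivy → Larch → Easton → Corby: 14+17+15+8+3+1 = 58
Corby → North → Denton → Ivy → Easton → Larch → Corby: 14+17+15+11+3+4 = 64
Corby → North → Easton → Larch → Denton → Ivy → Corby: 14+13+3+7+15+12 = 64
Corby → North → Easton → Larch → Ivy → Denton → Corby: 14+13+3+8+15+3 = 56
… (46 more)
Corby → North → Ivy → Larch → Easton → Denton → Corby: 14+4+8+3+4+3 = 36  ← best
The minimum is 36.
One optimal route: Corby → North → Ivy → Larch → Easton → Denton → Corby (or its reverse).

36 km — the shortest possible round trip.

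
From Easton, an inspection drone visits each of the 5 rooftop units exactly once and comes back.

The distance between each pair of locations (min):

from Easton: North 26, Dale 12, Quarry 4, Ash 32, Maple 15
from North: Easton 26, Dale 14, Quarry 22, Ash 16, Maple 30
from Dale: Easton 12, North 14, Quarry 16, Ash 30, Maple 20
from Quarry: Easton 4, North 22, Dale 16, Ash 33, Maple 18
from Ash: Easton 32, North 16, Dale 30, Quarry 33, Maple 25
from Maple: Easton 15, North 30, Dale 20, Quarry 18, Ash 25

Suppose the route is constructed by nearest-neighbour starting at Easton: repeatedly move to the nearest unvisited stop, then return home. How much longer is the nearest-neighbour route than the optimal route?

The nearest-neighbour route is 1 min longer than optimal.

Easton: Quarry=4, Dale=12, Maple=15, North=26, Ash=32 ⇒ Quarry
Quarry: Dale=16, Maple=18, North=22, Ash=33 ⇒ Dale
Dale: North=14, Maple=20, Ash=30 ⇒ North
North: Ash=16, Maple=30 ⇒ Ash
Ash: Maple=25 ⇒ Maple
NN route Easton → Quarry → Dale → North → Ash → Maple → Easton costs 90.
Optimal: Easton → Dale → North → Ash → Maple → Quarry → Easton costs 89 (by enumerating all 60 distinct tours).
Excess = 90 − 89 = 1.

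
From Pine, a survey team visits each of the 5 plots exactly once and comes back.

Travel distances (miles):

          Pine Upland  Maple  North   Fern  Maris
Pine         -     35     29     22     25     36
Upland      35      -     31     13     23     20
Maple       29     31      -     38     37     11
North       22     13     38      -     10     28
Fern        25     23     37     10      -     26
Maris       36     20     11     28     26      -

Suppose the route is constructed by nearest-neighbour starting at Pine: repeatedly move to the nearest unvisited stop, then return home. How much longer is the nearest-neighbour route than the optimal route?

Excess over optimum: 7 miles.

From Pine: North=22, Fern=25, Maple=29, Upland=35, Maris=36 → choose North (22).
From North: Fern=10, Upland=13, Maris=28, Maple=38 → choose Fern (10).
From Fern: Upland=23, Maris=26, Maple=37 → choose Upland (23).
From Upland: Maris=20, Maple=31 → choose Maris (20).
From Maris: Maple=11 → choose Maple (11).
NN route Pine → North → Fern → Upland → Maris → Maple → Pine costs 115.
Optimal: Pine → Maple → Maris → Upland → North → Fern → Pine costs 108 (by enumerating all 60 distinct tours).
Excess = 115 − 108 = 7.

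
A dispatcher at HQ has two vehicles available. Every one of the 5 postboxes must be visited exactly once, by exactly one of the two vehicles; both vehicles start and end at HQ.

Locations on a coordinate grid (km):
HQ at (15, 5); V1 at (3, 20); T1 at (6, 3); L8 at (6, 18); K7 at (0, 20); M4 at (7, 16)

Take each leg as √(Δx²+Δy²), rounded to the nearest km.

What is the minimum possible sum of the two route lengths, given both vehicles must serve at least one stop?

There are 2^4 − 1 = 15 ways to divide the 5 stops into two non-empty groups. For each, the best each vehicle can do is its own shortest tour through its group:
  {V1} + {T1, L8, K7, M4}: 38 + 49 = 87
  {T1} + {V1, L8, K7, M4}: 18 + 44 = 62
  {V1, T1} + {L8, K7, M4}: 45 + 43 = 88
  {L8} + {V1, T1, K7, M4}: 32 + 50 = 82
  {V1, L8} + {T1, K7, M4}: 39 + 49 = 88
  {T1, L8} + {V1, K7, M4}: 40 + 44 = 84
  … (15 splits in total)
Best: vehicle 1 HQ → T1 → HQ = 18; vehicle 2 HQ → V1 → K7 → L8 → M4 → HQ = 44; combined 62.

62 km — the smallest possible combined total.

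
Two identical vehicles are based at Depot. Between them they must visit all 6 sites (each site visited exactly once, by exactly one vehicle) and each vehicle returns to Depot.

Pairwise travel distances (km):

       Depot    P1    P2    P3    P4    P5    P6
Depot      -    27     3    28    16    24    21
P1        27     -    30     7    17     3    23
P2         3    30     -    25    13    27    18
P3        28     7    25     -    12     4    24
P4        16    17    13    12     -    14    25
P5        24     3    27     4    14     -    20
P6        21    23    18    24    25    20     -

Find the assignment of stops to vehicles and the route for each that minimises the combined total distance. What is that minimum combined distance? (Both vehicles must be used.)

There are 2^5 − 1 = 31 ways to divide the 6 stops into two non-empty groups. For each, the best each vehicle can do is its own shortest tour through its group:
  {P1} + {P2, P3, P4, P5, P6}: 54 + 73 = 127
  {P2} + {P1, P3, P4, P5, P6}: 6 + 79 = 85
  {P1, P2} + {P3, P4, P5, P6}: 60 + 73 = 133
  {P3} + {P1, P2, P4, P5, P6}: 56 + 77 = 133
  {P1, P3} + {P2, P4, P5, P6}: 62 + 71 = 133
  {P2, P3} + {P1, P4, P5, P6}: 56 + 77 = 133
  … (31 splits in total)
Best: vehicle 1 Depot → P2 → Depot = 6; vehicle 2 Depot → P4 → P3 → P1 → P5 → P6 → Depot = 79; combined 85.

Minimum combined distance: 85 km.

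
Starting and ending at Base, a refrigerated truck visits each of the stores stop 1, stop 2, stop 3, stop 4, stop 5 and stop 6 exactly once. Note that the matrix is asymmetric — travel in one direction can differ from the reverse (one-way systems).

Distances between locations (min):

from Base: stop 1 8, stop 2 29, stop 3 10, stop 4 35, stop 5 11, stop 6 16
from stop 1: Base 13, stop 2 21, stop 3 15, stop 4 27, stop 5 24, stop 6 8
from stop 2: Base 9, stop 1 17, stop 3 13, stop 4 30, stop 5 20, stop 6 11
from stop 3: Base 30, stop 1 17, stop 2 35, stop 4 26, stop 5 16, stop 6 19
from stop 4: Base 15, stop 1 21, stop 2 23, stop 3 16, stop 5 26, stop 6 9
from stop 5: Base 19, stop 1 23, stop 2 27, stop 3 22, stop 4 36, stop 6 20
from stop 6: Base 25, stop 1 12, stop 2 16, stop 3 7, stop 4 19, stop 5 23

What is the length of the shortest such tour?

Shortest round trip = 103 min.

Base - stop 1 - stop 2 - stop 3 - stop 4 - stop 5 - stop 6 - Base: 8+21+13+26+26+20+25 = 139
Base - stop 1 - stop 2 - stop 3 - stop 4 - stop 6 - stop 5 - Base: 8+21+13+26+9+23+19 = 119
Base - stop 1 - stop 2 - stop 3 - stop 5 - stop 4 - stop 6 - Base: 8+21+13+16+36+9+25 = 128
Base - stop 1 - stop 2 - stop 3 - stop 5 - stop 6 - stop 4 - Base: 8+21+13+16+20+19+15 = 112
Base - stop 1 - stop 2 - stop 3 - stop 6 - stop 4 - stop 5 - Base: 8+21+13+19+19+26+19 = 125
Base - stop 1 - stop 2 - stop 3 - stop 6 - stop 5 - stop 4 - Base: 8+21+13+19+23+36+15 = 135
Base - stop 1 - stop 2 - stop 4 - stop 3 - stop 5 - stop 6 - Base: 8+21+30+16+16+20+25 = 136
Base - stop 1 - stop 2 - stop 4 - stop 3 - stop 6 - stop 5 - Base: 8+21+30+16+19+23+19 = 136
… (712 more)
Base - stop 1 - stop 4 - stop 6 - stop 3 - stop 5 - stop 2 - Base: 8+27+9+7+16+27+9 = 103  ← best
The minimum is 103.
One optimal route: Base → stop 1 → stop 4 → stop 6 → stop 3 → stop 5 → stop 2 → Base.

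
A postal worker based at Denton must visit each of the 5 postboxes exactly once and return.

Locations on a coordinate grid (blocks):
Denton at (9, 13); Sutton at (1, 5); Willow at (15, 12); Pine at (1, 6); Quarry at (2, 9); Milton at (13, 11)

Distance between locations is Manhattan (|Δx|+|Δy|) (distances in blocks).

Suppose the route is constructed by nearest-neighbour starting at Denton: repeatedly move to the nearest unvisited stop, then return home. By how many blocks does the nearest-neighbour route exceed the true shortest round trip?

Denton: Milton=6, Willow=7, Quarry=11, Pine=15, Sutton=16 ⇒ Milton
Milton: Willow=3, Quarry=13, Pine=17, Sutton=18 ⇒ Willow
Willow: Quarry=16, Pine=20, Sutton=21 ⇒ Quarry
Quarry: Pine=4, Sutton=5 ⇒ Pine
Pine: Sutton=1 ⇒ Sutton
NN route Denton → Milton → Willow → Quarry → Pine → Sutton → Denton costs 46.
Optimal: Denton → Sutton → Pine → Quarry → Milton → Willow → Denton costs 44 (by enumerating all 60 distinct tours).
Excess = 46 − 44 = 2.

The nearest-neighbour route is 2 blocks longer than optimal.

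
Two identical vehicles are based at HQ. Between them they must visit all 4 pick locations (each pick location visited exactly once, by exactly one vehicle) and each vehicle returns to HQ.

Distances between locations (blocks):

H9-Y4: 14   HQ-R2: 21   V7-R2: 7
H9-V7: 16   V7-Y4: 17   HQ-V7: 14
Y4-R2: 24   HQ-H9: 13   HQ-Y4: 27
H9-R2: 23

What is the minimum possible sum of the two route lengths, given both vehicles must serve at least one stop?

Minimum combined distance: 96 blocks.

Try each way of splitting the stops between the two vehicles (each non-empty) and, for each split, find the best tour for each vehicle:
  {H9} + {V7, Y4, R2}: 26 + 72 = 98
  {V7} + {H9, Y4, R2}: 28 + 72 = 100
  {H9, V7} + {Y4, R2}: 43 + 72 = 115
  {Y4} + {H9, V7, R2}: 54 + 57 = 111
  {H9, Y4} + {V7, R2}: 54 + 42 = 96
  {V7, Y4} + {H9, R2}: 58 + 57 = 115
  … (7 splits in total)
Best: vehicle 1 HQ → H9 → Y4 → HQ = 54; vehicle 2 HQ → V7 → R2 → HQ = 42; combined 96.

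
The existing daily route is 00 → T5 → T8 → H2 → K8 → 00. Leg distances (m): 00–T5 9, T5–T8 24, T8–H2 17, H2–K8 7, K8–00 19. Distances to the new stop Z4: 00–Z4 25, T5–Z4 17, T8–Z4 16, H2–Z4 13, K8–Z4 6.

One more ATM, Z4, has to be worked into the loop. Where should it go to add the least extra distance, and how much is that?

+9 m — insert Z4 between T5 and T8.

Insertion cost between consecutive stops i–j is d(i,Z4) + d(Z4,j) − d(i,j):
  between 00 and T5: 25 + 17 − 9 = 33
  between T5 and T8: 17 + 16 − 24 = 9
  between T8 and H2: 16 + 13 − 17 = 12
  between H2 and K8: 13 + 6 − 7 = 12
  between K8 and 00: 6 + 25 − 19 = 12
Cheapest insertion is between T5 and T8, adding 9.
New total = 76 + 9 = 85.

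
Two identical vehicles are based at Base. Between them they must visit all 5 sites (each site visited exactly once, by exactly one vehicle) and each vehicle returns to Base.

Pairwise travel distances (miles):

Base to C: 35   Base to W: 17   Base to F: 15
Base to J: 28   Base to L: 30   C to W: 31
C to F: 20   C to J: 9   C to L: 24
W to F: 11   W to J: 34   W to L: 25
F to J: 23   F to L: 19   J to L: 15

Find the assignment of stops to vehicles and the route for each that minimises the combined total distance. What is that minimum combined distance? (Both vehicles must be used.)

Minimum combined distance: 123 miles.

There are 2^4 − 1 = 15 ways to divide the 5 stops into two non-empty groups. For each, the best each vehicle can do is its own shortest tour through its group:
  {C} + {W, F, J, L}: 70 + 90 = 160
  {W} + {C, F, J, L}: 34 + 89 = 123
  {C, W} + {F, J, L}: 83 + 77 = 160
  {F} + {C, W, J, L}: 30 + 101 = 131
  {C, F} + {W, J, L}: 70 + 85 = 155
  {W, F} + {C, J, L}: 43 + 89 = 132
  … (15 splits in total)
Best: vehicle 1 Base → W → Base = 34; vehicle 2 Base → F → C → J → L → Base = 89; combined 123.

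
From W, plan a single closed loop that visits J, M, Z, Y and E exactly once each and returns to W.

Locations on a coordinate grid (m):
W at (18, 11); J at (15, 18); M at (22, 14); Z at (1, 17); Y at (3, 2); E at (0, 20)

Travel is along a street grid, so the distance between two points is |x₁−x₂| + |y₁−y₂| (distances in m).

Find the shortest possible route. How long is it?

Shortest round trip = 80 m.

With 5 stops there are 5!/2 = 60 distinct round trips (a route and its reverse cost the same).
W-J-M-Z-Y-E-W: 10+11+24+17+21+27 = 110
W-J-M-Z-E-Y-W: 10+11+24+4+21+24 = 94
W-J-M-Y-Z-E-W: 10+11+31+17+4+27 = 100
W-J-M-Y-E-Z-W: 10+11+31+21+4+23 = 100
W-J-M-E-Z-Y-W: 10+11+28+4+17+24 = 94
W-J-M-E-Y-Z-W: 10+11+28+21+17+23 = 110
W-J-Z-M-Y-E-W: 10+15+24+31+21+27 = 128
W-J-Z-M-E-Y-W: 10+15+24+28+21+24 = 122
W-J-Z-Y-M-E-W: 10+15+17+31+28+27 = 128
W-J-Z-Y-E-M-W: 10+15+17+21+28+7 = 98
W-J-Z-E-M-Y-W: 10+15+4+28+31+24 = 112
W-J-Z-E-Y-M-W: 10+15+4+21+31+7 = 88
W-J-Y-M-Z-E-W: 10+28+31+24+4+27 = 124
W-J-Y-M-E-Z-W: 10+28+31+28+4+23 = 124
… (46 more)
W-M-J-E-Z-Y-W: 7+11+17+4+17+24 = 80  ← best
The minimum is 80.
One optimal route: W → M → J → E → Z → Y → W (or its reverse).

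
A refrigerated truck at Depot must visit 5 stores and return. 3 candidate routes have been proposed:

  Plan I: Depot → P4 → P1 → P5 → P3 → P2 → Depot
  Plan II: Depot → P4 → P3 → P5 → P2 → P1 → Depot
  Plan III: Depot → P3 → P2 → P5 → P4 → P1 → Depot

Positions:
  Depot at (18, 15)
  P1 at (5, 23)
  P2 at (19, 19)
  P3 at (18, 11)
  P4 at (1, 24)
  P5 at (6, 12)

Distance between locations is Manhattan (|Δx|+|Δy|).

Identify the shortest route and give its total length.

70 — Plan I is the shortest.

Plan I: 26 + 5 + 12 + 13 + 9 + 5 = 70
Plan II: 26 + 30 + 13 + 20 + 18 + 21 = 128
Plan III: 4 + 9 + 20 + 17 + 5 + 21 = 76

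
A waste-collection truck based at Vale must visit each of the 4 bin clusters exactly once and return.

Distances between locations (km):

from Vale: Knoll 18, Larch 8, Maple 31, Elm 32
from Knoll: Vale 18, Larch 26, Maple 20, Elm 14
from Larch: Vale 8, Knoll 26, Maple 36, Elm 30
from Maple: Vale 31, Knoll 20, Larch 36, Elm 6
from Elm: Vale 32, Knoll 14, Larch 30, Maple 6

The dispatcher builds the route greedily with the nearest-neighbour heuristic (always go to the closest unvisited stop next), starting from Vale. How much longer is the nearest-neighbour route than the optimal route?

The nearest-neighbour route is 3 km longer than optimal.

Vale: Larch=8, Knoll=18, Maple=31, Elm=32 ⇒ Larch
Larch: Knoll=26, Elm=30, Maple=36 ⇒ Knoll
Knoll: Elm=14, Maple=20 ⇒ Elm
Elm: Maple=6 ⇒ Maple
NN route Vale → Larch → Knoll → Elm → Maple → Vale costs 85.
Optimal: Vale → Knoll → Maple → Elm → Larch → Vale costs 82 (by enumerating all 12 distinct tours).
Excess = 85 − 82 = 3.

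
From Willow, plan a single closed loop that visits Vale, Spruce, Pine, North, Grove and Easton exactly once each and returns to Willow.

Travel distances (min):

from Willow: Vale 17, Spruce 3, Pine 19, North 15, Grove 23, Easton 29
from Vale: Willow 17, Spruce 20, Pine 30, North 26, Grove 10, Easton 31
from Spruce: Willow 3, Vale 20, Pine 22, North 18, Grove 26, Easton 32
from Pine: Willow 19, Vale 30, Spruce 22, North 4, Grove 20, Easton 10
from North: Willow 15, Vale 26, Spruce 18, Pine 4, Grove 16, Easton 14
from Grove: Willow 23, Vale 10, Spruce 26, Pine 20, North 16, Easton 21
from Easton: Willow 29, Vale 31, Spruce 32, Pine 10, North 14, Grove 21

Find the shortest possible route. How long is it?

Willow → Vale → Spruce → Pine → North → Grove → Easton → Willow: 17+20+22+4+16+21+29 = 129
Willow → Vale → Spruce → Pine → North → Easton → Grove → Willow: 17+20+22+4+14+21+23 = 121
Willow → Vale → Spruce → Pine → Grove → North → Easton → Willow: 17+20+22+20+16+14+29 = 138
Willow → Vale → Spruce → Pine → Grove → Easton → North → Willow: 17+20+22+20+21+14+15 = 129
Willow → Vale → Spruce → Pine → Easton → North → Grove → Willow: 17+20+22+10+14+16+23 = 122
Willow → Vale → Spruce → Pine → Easton → Grove → North → Willow: 17+20+22+10+21+16+15 = 121
Willow → Vale → Spruce → North → Pine → Grove → Easton → Willow: 17+20+18+4+20+21+29 = 129
Willow → Vale → Spruce → North → Pine → Easton → Grove → Willow: 17+20+18+4+10+21+23 = 113
… (352 more)
Willow → Vale → Grove → Easton → Pine → North → Spruce → Willow: 17+10+21+10+4+18+3 = 83  ← best
The minimum is 83.
One optimal route: Willow → Vale → Grove → Easton → Pine → North → Spruce → Willow (or its reverse).

Shortest round trip = 83 min.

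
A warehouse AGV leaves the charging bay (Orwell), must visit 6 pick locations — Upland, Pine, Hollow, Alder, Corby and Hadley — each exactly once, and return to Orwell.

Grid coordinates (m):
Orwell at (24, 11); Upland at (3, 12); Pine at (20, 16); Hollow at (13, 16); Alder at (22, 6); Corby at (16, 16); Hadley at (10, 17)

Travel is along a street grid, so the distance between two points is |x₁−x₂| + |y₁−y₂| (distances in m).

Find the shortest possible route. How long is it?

64 m — the shortest possible round trip.

With 6 stops there are 6!/2 = 360 distinct round trips (a route and its reverse cost the same).
Orwell→Upland→Pine→Hollow→Alder→Corby→Hadley→Orwell: 22+21+7+19+16+7+20 = 112
Orwell→Upland→Pine→Hollow→Alder→Hadley→Corby→Orwell: 22+21+7+19+23+7+13 = 112
Orwell→Upland→Pine→Hollow→Corby→Alder→Hadley→Orwell: 22+21+7+3+16+23+20 = 112
Orwell→Upland→Pine→Hollow→Corby→Hadley→Alder→Orwell: 22+21+7+3+7+23+7 = 90
Orwell→Upland→Pine→Hollow→Hadley→Alder→Corby→Orwell: 22+21+7+4+23+16+13 = 106
Orwell→Upland→Pine→Hollow→Hadley→Corby→Alder→Orwell: 22+21+7+4+7+16+7 = 84
Orwell→Upland→Pine→Alder→Hollow→Corby→Hadley→Orwell: 22+21+12+19+3+7+20 = 104
Orwell→Upland→Pine→Alder→Hollow→Hadley→Corby→Orwell: 22+21+12+19+4+7+13 = 98
… (352 more)
Orwell→Upland→Hadley→Hollow→Corby→Pine→Alder→Orwell: 22+12+4+3+4+12+7 = 64  ← best
The minimum is 64.
One optimal route: Orwell → Upland → Hadley → Hollow → Corby → Pine → Alder → Orwell (or its reverse).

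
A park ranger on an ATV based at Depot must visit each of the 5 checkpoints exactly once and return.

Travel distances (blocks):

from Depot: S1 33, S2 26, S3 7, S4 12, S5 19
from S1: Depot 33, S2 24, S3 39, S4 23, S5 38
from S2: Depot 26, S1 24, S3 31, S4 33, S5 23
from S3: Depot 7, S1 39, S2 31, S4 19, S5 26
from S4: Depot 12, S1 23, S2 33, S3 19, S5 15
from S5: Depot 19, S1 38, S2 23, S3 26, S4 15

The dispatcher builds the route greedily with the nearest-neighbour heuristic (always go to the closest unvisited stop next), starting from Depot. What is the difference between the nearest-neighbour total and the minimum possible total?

From Depot: S3=7, S4=12, S5=19, S2=26, S1=33 → choose S3 (7).
From S3: S4=19, S5=26, S2=31, S1=39 → choose S4 (19).
From S4: S5=15, S1=23, S2=33 → choose S5 (15).
From S5: S2=23, S1=38 → choose S2 (23).
From S2: S1=24 → choose S1 (24).
NN route Depot → S3 → S4 → S5 → S2 → S1 → Depot costs 121.
Optimal: Depot → S3 → S4 → S1 → S2 → S5 → Depot costs 115 (by enumerating all 60 distinct tours).
Excess = 121 − 115 = 6.

6 blocks longer than the optimal tour.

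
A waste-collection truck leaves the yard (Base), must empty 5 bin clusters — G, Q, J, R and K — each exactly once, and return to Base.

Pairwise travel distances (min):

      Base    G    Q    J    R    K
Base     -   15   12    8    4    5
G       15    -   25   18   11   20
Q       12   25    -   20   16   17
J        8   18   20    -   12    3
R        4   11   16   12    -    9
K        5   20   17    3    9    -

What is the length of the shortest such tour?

With 5 stops there are 5!/2 = 60 distinct round trips (a route and its reverse cost the same).
Base→G→Q→J→R→K→Base: 15+25+20+12+9+5 = 86
Base→G→Q→J→K→R→Base: 15+25+20+3+9+4 = 76
Base→G→Q→R→J→K→Base: 15+25+16+12+3+5 = 76
Base→G→Q→R→K→J→Base: 15+25+16+9+3+8 = 76
Base→G→Q→K→J→R→Base: 15+25+17+3+12+4 = 76
Base→G→Q→K→R→J→Base: 15+25+17+9+12+8 = 86
Base→G→J→Q→R→K→Base: 15+18+20+16+9+5 = 83
Base→G→J→Q→K→R→Base: 15+18+20+17+9+4 = 83
Base→G→J→R→Q→K→Base: 15+18+12+16+17+5 = 83
Base→G→J→R→K→Q→Base: 15+18+12+9+17+12 = 83
Base→G→J→K→Q→R→Base: 15+18+3+17+16+4 = 73
Base→G→J→K→R→Q→Base: 15+18+3+9+16+12 = 73
Base→G→R→Q→J→K→Base: 15+11+16+20+3+5 = 70
Base→G→R→Q→K→J→Base: 15+11+16+17+3+8 = 70
… (46 more)
Base→Q→R→G→J→K→Base: 12+16+11+18+3+5 = 65  ← best
The minimum is 65.
One optimal route: Base → Q → R → G → J → K → Base (or its reverse).

Minimum total distance: 65 min.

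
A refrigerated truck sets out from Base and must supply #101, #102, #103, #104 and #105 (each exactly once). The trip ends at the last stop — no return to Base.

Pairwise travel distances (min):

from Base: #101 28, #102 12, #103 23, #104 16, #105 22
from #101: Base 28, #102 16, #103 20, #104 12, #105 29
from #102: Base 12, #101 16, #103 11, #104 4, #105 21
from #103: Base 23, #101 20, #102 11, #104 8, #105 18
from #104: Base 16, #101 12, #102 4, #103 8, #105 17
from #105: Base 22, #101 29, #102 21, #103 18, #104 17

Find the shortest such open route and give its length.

There are 5! = 120 possible orderings.
Base - #101 - #102 - #103 - #104 - #105: 28+16+11+8+17 = 80
Base - #101 - #102 - #103 - #105 - #104: 28+16+11+18+17 = 90
Base - #101 - #102 - #104 - #103 - #105: 28+16+4+8+18 = 74
Base - #101 - #102 - #104 - #105 - #103: 28+16+4+17+18 = 83
Base - #101 - #102 - #105 - #103 - #104: 28+16+21+18+8 = 91
Base - #101 - #102 - #105 - #104 - #103: 28+16+21+17+8 = 90
Base - #101 - #103 - #102 - #104 - #105: 28+20+11+4+17 = 80
Base - #101 - #103 - #102 - #105 - #104: 28+20+11+21+17 = 97
Base - #101 - #103 - #104 - #102 - #105: 28+20+8+4+21 = 81
Base - #101 - #103 - #104 - #105 - #102: 28+20+8+17+21 = 94
Base - #101 - #103 - #105 - #102 - #104: 28+20+18+21+4 = 91
Base - #101 - #103 - #105 - #104 - #102: 28+20+18+17+4 = 87
Base - #101 - #104 - #102 - #103 - #105: 28+12+4+11+18 = 73
Base - #101 - #104 - #102 - #105 - #103: 28+12+4+21+18 = 83
… (106 more)
Base - #102 - #101 - #104 - #103 - #105: 12+16+12+8+18 = 66  ← best
The minimum is 66.
One shortest path: Base → #102 → #101 → #104 → #103 → #105.

Minimum one-way distance = 66 min.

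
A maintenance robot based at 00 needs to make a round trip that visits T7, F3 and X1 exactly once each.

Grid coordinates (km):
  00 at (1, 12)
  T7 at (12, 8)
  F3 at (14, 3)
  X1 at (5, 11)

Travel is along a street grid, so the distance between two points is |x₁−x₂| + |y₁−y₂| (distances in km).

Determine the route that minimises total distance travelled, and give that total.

With 3 stops there are 3!/2 = 3 distinct round trips (a route and its reverse cost the same).
00 - T7 - F3 - X1 - 00: 15+7+17+5 = 44
00 - T7 - X1 - F3 - 00: 15+10+17+22 = 64
00 - F3 - T7 - X1 - 00: 22+7+10+5 = 44
The minimum is 44.
One optimal route: 00 → T7 → F3 → X1 → 00 (or its reverse).

44 km — the shortest possible round trip.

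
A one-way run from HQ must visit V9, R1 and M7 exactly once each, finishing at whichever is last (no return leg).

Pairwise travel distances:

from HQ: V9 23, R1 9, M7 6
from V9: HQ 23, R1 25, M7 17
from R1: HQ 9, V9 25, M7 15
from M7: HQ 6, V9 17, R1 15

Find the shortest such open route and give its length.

There are 3! = 6 possible orderings.
HQ → V9 → R1 → M7: 23+25+15 = 63
HQ → V9 → M7 → R1: 23+17+15 = 55
HQ → R1 → V9 → M7: 9+25+17 = 51
HQ → R1 → M7 → V9: 9+15+17 = 41
HQ → M7 → V9 → R1: 6+17+25 = 48
HQ → M7 → R1 → V9: 6+15+25 = 46
The minimum is 41.
One shortest path: HQ → R1 → M7 → V9.

Shortest open route: 41.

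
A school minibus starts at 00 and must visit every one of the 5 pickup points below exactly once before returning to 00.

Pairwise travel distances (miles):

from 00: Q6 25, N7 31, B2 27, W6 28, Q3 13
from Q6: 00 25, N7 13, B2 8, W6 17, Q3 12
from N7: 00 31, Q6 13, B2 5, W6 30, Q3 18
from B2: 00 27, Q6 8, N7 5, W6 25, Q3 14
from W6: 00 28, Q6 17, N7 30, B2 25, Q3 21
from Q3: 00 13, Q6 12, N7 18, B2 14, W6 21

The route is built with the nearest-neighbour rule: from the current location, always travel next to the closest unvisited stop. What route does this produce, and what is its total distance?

At 00 the remaining stops are Q3 13, Q6 25, B2 27, W6 28, N7 31; go to Q3.
At Q3 the remaining stops are Q6 12, B2 14, N7 18, W6 21; go to Q6.
At Q6 the remaining stops are B2 8, N7 13, W6 17; go to B2.
At B2 the remaining stops are N7 5, W6 25; go to N7.
At N7 the remaining stops are W6 30; go to W6.
Return W6→00: 28.
Total = 13 + 12 + 8 + 5 + 30 + 28 = 96.

Nearest-neighbour total = 96 miles; route 00 → Q3 → Q6 → B2 → N7 → W6 → 00.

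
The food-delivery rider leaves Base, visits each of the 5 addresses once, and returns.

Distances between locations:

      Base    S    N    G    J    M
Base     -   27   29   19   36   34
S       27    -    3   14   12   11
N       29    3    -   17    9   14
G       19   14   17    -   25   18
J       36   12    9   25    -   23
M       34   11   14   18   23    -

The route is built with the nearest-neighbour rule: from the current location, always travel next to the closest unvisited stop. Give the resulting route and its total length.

At Base the remaining stops are G 19, S 27, N 29, M 34, J 36; go to G.
At G the remaining stops are S 14, N 17, M 18, J 25; go to S.
At S the remaining stops are N 3, M 11, J 12; go to N.
At N the remaining stops are J 9, M 14; go to J.
At J the remaining stops are M 23; go to M.
Return M→Base: 34.
Total = 19 + 14 + 3 + 9 + 23 + 34 = 102.

Total distance 102 via the nearest-neighbour route Base → G → S → N → J → M → Base.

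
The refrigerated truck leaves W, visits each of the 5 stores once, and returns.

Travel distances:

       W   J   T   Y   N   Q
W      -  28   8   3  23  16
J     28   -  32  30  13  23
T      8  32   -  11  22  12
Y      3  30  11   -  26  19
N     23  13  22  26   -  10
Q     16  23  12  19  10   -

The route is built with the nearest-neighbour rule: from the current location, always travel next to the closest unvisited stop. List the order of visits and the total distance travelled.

Nearest-neighbour total = 77; route W → Y → T → Q → N → J → W.

From W: distances to unvisited — Y=3, T=8, Q=16, N=23, J=28. Nearest is Y (3).
From Y: distances to unvisited — T=11, Q=19, N=26, J=30. Nearest is T (11).
From T: distances to unvisited — Q=12, N=22, J=32. Nearest is Q (12).
From Q: distances to unvisited — N=10, J=23. Nearest is N (10).
From N: distances to unvisited — J=13. Nearest is J (13).
Return J→W: 28.
Total = 3 + 11 + 12 + 10 + 13 + 28 = 77.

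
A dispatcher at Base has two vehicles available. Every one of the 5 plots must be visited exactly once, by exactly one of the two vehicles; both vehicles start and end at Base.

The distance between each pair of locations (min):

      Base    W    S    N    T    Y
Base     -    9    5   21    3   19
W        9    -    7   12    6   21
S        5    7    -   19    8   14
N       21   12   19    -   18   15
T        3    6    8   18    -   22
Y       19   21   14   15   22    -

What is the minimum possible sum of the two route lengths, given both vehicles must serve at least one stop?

Minimum combined distance: 61 min.

Try each way of splitting the stops between the two vehicles (each non-empty) and, for each split, find the best tour for each vehicle:
  {W} + {S, N, T, Y}: 18 + 55 = 73
  {S} + {W, N, T, Y}: 10 + 55 = 65
  {W, S} + {N, T, Y}: 21 + 55 = 76
  {N} + {W, S, T, Y}: 42 + 49 = 91
  {W, N} + {S, T, Y}: 42 + 44 = 86
  {S, N} + {W, T, Y}: 45 + 49 = 94
  … (15 splits in total)
  {T} + {W, S, N, Y}: 6 + 55 = 61  ← best
Best: vehicle 1 Base → T → Base = 6; vehicle 2 Base → W → N → Y → S → Base = 55; combined 61.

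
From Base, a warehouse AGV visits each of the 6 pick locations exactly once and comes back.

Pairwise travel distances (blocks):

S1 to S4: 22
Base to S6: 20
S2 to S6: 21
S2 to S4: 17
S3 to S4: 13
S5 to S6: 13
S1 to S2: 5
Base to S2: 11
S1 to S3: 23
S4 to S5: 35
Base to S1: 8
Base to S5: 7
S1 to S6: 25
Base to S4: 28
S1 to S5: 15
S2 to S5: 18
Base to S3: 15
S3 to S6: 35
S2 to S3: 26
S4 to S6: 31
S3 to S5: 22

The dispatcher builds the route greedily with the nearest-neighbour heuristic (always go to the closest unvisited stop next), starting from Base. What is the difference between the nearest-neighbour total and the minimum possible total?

1 blocks longer than the optimal tour.

From Base: S5=7, S1=8, S2=11, S3=15, S6=20, S4=28 → choose S5 (7).
From S5: S6=13, S1=15, S2=18, S3=22, S4=35 → choose S6 (13).
From S6: S2=21, S1=25, S4=31, S3=35 → choose S2 (21).
From S2: S1=5, S4=17, S3=26 → choose S1 (5).
From S1: S4=22, S3=23 → choose S4 (22).
From S4: S3=13 → choose S3 (13).
NN route Base → S5 → S6 → S2 → S1 → S4 → S3 → Base costs 96.
Optimal: Base → S3 → S4 → S2 → S1 → S6 → S5 → Base costs 95 (by enumerating all 360 distinct tours).
Excess = 96 − 95 = 1.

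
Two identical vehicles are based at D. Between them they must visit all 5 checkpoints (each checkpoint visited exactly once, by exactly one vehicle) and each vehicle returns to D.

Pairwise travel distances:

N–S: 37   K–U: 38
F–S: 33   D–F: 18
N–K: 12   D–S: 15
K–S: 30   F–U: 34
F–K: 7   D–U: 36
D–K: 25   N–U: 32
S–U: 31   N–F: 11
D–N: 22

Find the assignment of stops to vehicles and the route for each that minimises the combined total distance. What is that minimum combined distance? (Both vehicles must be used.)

Minimum combined distance: 135.

Try each way of splitting the stops between the two vehicles (each non-empty) and, for each split, find the best tour for each vehicle:
  {N} + {F, K, S, U}: 44 + 109 = 153
  {F} + {N, K, S, U}: 36 + 115 = 151
  {N, F} + {K, S, U}: 51 + 109 = 160
  {K} + {N, F, S, U}: 50 + 107 = 157
  {N, K} + {F, S, U}: 59 + 98 = 157
  {F, K} + {N, S, U}: 50 + 100 = 150
  … (15 splits in total)
  {S} + {N, F, K, U}: 30 + 105 = 135  ← best
Best: vehicle 1 D → S → D = 30; vehicle 2 D → F → K → N → U → D = 105; combined 135.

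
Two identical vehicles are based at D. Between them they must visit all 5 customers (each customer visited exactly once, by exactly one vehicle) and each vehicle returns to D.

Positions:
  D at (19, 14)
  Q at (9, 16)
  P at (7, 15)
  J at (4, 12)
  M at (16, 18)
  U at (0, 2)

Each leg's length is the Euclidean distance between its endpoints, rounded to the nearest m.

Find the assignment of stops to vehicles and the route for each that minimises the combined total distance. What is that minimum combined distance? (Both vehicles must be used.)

59 m — the smallest possible combined total.

There are 2^4 − 1 = 15 ways to divide the 5 stops into two non-empty groups. For each, the best each vehicle can do is its own shortest tour through its group:
  {Q} + {P, J, M, U}: 20 + 51 = 71
  {P} + {Q, J, M, U}: 24 + 51 = 75
  {Q, P} + {J, M, U}: 24 + 51 = 75
  {J} + {Q, P, M, U}: 30 + 51 = 81
  {Q, J} + {P, M, U}: 31 + 51 = 82
  {P, J} + {Q, M, U}: 31 + 51 = 82
  … (15 splits in total)
  {M} + {Q, P, J, U}: 10 + 49 = 59  ← best
Best: vehicle 1 D → M → D = 10; vehicle 2 D → Q → P → J → U → D = 49; combined 59.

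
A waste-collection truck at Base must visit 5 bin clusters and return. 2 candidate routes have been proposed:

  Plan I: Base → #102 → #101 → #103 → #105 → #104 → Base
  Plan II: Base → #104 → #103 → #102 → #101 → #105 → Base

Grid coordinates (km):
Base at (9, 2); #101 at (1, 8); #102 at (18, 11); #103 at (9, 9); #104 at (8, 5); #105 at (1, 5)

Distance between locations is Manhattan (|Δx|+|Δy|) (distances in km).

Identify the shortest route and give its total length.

Shortest is Plan II, total 54 km.

Plan I: 18 + 20 + 9 + 12 + 7 + 4 = 70
Plan II: 4 + 5 + 11 + 20 + 3 + 11 = 54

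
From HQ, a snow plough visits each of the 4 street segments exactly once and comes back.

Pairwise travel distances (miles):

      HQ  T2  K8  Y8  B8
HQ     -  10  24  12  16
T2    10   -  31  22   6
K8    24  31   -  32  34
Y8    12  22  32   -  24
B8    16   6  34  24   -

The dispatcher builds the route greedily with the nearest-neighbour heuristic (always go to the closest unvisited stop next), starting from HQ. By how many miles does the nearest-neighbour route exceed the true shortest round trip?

The nearest-neighbour route is 2 miles longer than optimal.

HQ: T2=10, Y8=12, B8=16, K8=24 ⇒ T2
T2: B8=6, Y8=22, K8=31 ⇒ B8
B8: Y8=24, K8=34 ⇒ Y8
Y8: K8=32 ⇒ K8
NN route HQ → T2 → B8 → Y8 → K8 → HQ costs 96.
Optimal: HQ → T2 → B8 → K8 → Y8 → HQ costs 94 (by enumerating all 12 distinct tours).
Excess = 96 − 94 = 2.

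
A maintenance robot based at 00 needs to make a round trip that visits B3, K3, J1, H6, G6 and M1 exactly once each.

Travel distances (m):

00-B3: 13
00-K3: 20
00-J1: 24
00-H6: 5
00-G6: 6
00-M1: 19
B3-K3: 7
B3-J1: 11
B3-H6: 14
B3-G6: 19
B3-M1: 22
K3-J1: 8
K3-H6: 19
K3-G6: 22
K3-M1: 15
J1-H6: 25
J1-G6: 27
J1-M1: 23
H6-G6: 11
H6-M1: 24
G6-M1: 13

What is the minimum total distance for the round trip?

Minimum total distance: 72 m.

00 - B3 - K3 - J1 - H6 - G6 - M1 - 00: 13+7+8+25+11+13+19 = 96
00 - B3 - K3 - J1 - H6 - M1 - G6 - 00: 13+7+8+25+24+13+6 = 96
00 - B3 - K3 - J1 - G6 - H6 - M1 - 00: 13+7+8+27+11+24+19 = 109
00 - B3 - K3 - J1 - G6 - M1 - H6 - 00: 13+7+8+27+13+24+5 = 97
00 - B3 - K3 - J1 - M1 - H6 - G6 - 00: 13+7+8+23+24+11+6 = 92
00 - B3 - K3 - J1 - M1 - G6 - H6 - 00: 13+7+8+23+13+11+5 = 80
00 - B3 - K3 - H6 - J1 - G6 - M1 - 00: 13+7+19+25+27+13+19 = 123
00 - B3 - K3 - H6 - J1 - M1 - G6 - 00: 13+7+19+25+23+13+6 = 106
… (352 more)
00 - H6 - B3 - J1 - K3 - M1 - G6 - 00: 5+14+11+8+15+13+6 = 72  ← best
The minimum is 72.
One optimal route: 00 → H6 → B3 → J1 → K3 → M1 → G6 → 00 (or its reverse).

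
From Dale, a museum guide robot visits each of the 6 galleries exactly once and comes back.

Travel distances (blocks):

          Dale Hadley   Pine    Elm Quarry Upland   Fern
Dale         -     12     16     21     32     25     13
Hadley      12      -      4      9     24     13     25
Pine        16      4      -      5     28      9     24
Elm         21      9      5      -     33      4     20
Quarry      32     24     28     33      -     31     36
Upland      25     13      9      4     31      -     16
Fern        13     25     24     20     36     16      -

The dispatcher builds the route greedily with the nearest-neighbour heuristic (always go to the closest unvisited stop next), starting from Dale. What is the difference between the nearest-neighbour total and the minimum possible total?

From Dale: Hadley=12, Fern=13, Pine=16, Elm=21, Upland=25, Quarry=32 → choose Hadley (12).
From Hadley: Pine=4, Elm=9, Upland=13, Quarry=24, Fern=25 → choose Pine (4).
From Pine: Elm=5, Upland=9, Fern=24, Quarry=28 → choose Elm (5).
From Elm: Upland=4, Fern=20, Quarry=33 → choose Upland (4).
From Upland: Fern=16, Quarry=31 → choose Fern (16).
From Fern: Quarry=36 → choose Quarry (36).
NN route Dale → Hadley → Pine → Elm → Upland → Fern → Quarry → Dale costs 109.
Optimal: Dale → Quarry → Hadley → Pine → Elm → Upland → Fern → Dale costs 98 (by enumerating all 360 distinct tours).
Excess = 109 − 98 = 11.

11 blocks longer than the optimal tour.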